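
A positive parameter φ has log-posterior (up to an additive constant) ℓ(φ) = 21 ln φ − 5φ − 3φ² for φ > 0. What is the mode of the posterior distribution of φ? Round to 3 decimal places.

φ̂_MAP = 1.500

ℓ'(φ) = 21/φ − 5 − 6φ. Setting this to zero and multiplying by φ: 6φ² + 5φ − 21 = 0.
φ = (−5 + √(5² + 4·6·21)) / (2·6) = (−5 + √529) / 12 = (−5 + 23)/12 = 3/2.
ℓ''(φ) = −21/φ² − 6 < 0, confirming a maximum.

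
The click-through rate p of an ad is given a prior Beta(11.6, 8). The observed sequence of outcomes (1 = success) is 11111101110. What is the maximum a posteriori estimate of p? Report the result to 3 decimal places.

Prior: Beta(11.6, 8).
Data: 9 successes in 11 trials (from the sequence). The binomial likelihood contributes p^9(1−p)^2, so the posterior is Beta(11.6+9, 8+2) = Beta(20.6, 10).
For Beta(a, b) with a, b > 1 the mode is (a−1)/(a+b−2) = 19.6/28.6 ≈ 0.685.

p̂_MAP = 0.685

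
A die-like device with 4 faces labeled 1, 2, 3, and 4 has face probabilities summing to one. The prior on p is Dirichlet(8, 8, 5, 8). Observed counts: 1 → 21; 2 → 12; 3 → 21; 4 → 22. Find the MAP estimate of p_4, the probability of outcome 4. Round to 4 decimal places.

The posterior is Dirichlet(αᵢ + nᵢ) = Dirichlet(29, 20, 26, 30).
For a Dirichlet(a₁,…,a_K) with all aᵢ > 1, the mode has j-th component (aⱼ − 1)/(Σaᵢ − K).
Here Σaᵢ = 105 and K = 4, so p_4 = (30 − 1)/(105 − 4) = 29/101 ≈ 0.2871.

MAP estimate: 0.2871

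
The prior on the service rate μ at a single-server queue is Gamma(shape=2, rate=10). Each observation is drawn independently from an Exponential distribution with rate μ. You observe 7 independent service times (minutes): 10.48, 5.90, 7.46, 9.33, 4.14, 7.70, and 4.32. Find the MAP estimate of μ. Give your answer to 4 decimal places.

The Exponential(rate=μ) likelihood is ∝ μ^n e^(−μΣtᵢ). Here n = 7 and Σtᵢ = 10.48 + 5.90 + 7.46 + 9.33 + 4.14 + 7.70 + 4.32 = 49.33.
Posterior ∝ μe^(−10μ) · μ^7e^(−49.33μ) = μ^8e^(−59.33μ), i.e. Gamma(9, 59.33).
Mode = (a−1)/b = 8/59.33 ≈ 0.1348.

μ̂_MAP = 0.1348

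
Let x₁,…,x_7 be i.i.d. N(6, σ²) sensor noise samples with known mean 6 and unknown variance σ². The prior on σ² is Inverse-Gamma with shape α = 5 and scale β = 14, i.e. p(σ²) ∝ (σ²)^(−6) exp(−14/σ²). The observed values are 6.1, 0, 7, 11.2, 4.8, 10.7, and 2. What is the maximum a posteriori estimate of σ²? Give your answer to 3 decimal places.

Sum of squared deviations about the known mean: SS = (6.1−6)² + (0−6)² + (7−6)² + (11.2−6)² + (4.8−6)² + (10.7−6)² + (2−6)² = 103.58.
The Normal likelihood contributes (σ²)^(−n/2) exp(−SS/(2σ²)), so the posterior is Inverse-Gamma(α + n/2, β + SS/2) = Inverse-Gamma(8.5, 65.79).
The mode of Inverse-Gamma(a, b) is b/(a+1) = 65.79/9.5 ≈ 6.925.

σ̂²_MAP = 6.925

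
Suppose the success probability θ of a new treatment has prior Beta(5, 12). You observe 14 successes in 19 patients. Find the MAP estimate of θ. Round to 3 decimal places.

Prior: Beta(5, 12).
Data: 14 successes in 19 trials. The binomial likelihood contributes θ^14(1−θ)^5, so the posterior is Beta(5+14, 12+5) = Beta(19, 17).
For Beta(a, b) with a, b > 1 the mode is (a−1)/(a+b−2) = 18/34 ≈ 0.529.

θ̂_MAP = 0.529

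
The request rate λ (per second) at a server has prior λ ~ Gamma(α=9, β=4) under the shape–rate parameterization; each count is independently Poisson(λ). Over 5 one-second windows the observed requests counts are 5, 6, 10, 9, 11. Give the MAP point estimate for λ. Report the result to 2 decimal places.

λ̂_MAP = 5.44

Σxᵢ = 5+6+10+9+11 = 41, with n = 5.
Posterior ∝ λ^8e^(−4λ) · λ^41e^(−5λ) = λ^49e^(−9λ), i.e. Gamma(shape=50, rate=9).
The mode of a Gamma(a, b) with a ≥ 1 (shape–rate) is (a−1)/b = 49/9 ≈ 5.44.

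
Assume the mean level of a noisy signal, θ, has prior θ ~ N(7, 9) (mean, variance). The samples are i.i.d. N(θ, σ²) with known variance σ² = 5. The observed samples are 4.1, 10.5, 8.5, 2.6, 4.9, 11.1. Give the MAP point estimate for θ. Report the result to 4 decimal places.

n = 6; x̄ = (4.1 + 10.5 + 8.5 + 2.6 + 4.9 + 11.1)/6 = 41.7/6 = 6.95.
For a Normal prior and Normal likelihood with known variance, the posterior is Normal; its mode equals its mean, the precision-weighted average.
Prior precision 1/σ₀² = 1/9; data precision n/σ² = 6/5 = 1.2.
θ̂ = ((1/9)·7 + 1.2·6.95) / (1/9 + 1.2) = (4103/450)/(59/45) = 4103/590 ≈ 6.9542.

θ̂_MAP = 6.9542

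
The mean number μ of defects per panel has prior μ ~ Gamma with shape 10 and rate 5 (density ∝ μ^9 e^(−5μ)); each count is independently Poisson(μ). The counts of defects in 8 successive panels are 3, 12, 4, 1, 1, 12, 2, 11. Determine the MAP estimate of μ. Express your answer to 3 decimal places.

Σxᵢ = 3+12+4+1+1+12+2+11 = 46, with n = 8.
Posterior ∝ μ^9e^(−5μ) · μ^46e^(−8μ) = μ^55e^(−13μ), i.e. Gamma(shape=56, rate=13).
The mode of a Gamma(a, b) with a ≥ 1 (shape–rate) is (a−1)/b = 55/13 ≈ 4.231.

μ̂_MAP = 4.231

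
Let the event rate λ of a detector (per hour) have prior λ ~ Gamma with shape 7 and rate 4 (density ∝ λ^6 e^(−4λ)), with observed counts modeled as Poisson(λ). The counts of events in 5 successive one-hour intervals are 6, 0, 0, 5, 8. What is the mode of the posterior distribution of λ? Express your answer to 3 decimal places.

λ̂_MAP = 2.778

Σxᵢ = 6+0+0+5+8 = 19, with n = 5.
Posterior ∝ λ^6e^(−4λ) · λ^19e^(−5λ) = λ^25e^(−9λ), i.e. Gamma(shape=26, rate=9).
The mode of a Gamma(a, b) with a ≥ 1 (shape–rate) is (a−1)/b = 25/9 ≈ 2.778.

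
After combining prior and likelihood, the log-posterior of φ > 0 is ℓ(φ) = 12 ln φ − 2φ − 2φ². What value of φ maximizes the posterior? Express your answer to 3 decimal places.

ℓ'(φ) = 12/φ − 2 − 4φ. Setting this to zero and multiplying by φ: 4φ² + 2φ − 12 = 0.
φ = (−2 + √(2² + 4·4·12)) / (2·4) = (−2 + √196) / 8 = (−2 + 14)/8 = 3/2.
ℓ''(φ) = −12/φ² − 4 < 0, confirming a maximum.

φ̂_MAP = 1.500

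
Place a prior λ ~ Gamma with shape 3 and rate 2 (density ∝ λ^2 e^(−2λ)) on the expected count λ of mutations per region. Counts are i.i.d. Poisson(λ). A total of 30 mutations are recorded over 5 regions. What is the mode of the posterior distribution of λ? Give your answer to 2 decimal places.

λ̂_MAP = 4.57

Σxᵢ = 30, n = 5.
Posterior ∝ λ^2e^(−2λ) · λ^30e^(−5λ) = λ^32e^(−7λ), i.e. Gamma(shape=33, rate=7).
The mode of a Gamma(a, b) with a ≥ 1 (shape–rate) is (a−1)/b = 32/7 ≈ 4.57.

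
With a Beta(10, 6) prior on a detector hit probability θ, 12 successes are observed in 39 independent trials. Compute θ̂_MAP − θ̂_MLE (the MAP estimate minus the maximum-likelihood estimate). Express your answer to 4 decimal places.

Posterior is Beta(22, 33); MAP = (22−1)/(55−2) = 21/53 ≈ 0.39623.
MLE ignores the prior: θ̂_MLE = k/n = 12/39 ≈ 0.30769.
Difference = 21/53 − 12/39 = 61/689 ≈ 0.0885.

MAP − MLE = 0.0885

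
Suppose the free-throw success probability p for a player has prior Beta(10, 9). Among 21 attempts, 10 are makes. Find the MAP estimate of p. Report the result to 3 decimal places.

p̂_MAP = 0.500

Prior: Beta(10, 9).
Data: 10 successes in 21 trials. The binomial likelihood contributes p^10(1−p)^11, so the posterior is Beta(10+10, 9+11) = Beta(20, 20).
For Beta(a, b) with a, b > 1 the mode is (a−1)/(a+b−2) = 19/38 ≈ 0.500.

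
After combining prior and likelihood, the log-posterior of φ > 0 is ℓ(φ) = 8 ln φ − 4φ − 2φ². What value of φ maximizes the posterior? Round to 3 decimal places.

ℓ'(φ) = 8/φ − 4 − 4φ. Setting this to zero and multiplying by φ: 4φ² + 4φ − 8 = 0.
φ = (−4 + √(4² + 4·4·8)) / (2·4) = (−4 + √144) / 8 = (−4 + 12)/8 = 1.
ℓ''(φ) = −8/φ² − 4 < 0, confirming a maximum.

φ̂_MAP = 1.000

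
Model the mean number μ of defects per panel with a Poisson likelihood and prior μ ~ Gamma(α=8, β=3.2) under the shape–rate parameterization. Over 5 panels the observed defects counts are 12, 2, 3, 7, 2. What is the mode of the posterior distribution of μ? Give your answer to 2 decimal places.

μ̂_MAP = 4.02

Σxᵢ = 12+2+3+7+2 = 26, with n = 5.
Posterior ∝ μ^7e^(−3.2μ) · μ^26e^(−5μ) = μ^33e^(−8.2μ), i.e. Gamma(shape=34, rate=8.2).
The mode of a Gamma(a, b) with a ≥ 1 (shape–rate) is (a−1)/b = 33/8.2 ≈ 4.02.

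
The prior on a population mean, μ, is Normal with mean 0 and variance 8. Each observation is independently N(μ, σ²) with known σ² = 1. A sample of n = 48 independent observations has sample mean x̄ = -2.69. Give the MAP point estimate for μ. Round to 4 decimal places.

μ̂_MAP = -2.6830

n = 48, x̄ = -2.69.
For a Normal prior and Normal likelihood with known variance, the posterior is Normal; its mode equals its mean, the precision-weighted average.
Prior precision 1/σ₀² = 1/8 = 0.125; data precision n/σ² = 48/1 = 48.
μ̂ = (0.125·0 + 48·(-2.69)) / (0.125 + 48) = (-129.12)/48.125 = -25824/9625 ≈ -2.6830.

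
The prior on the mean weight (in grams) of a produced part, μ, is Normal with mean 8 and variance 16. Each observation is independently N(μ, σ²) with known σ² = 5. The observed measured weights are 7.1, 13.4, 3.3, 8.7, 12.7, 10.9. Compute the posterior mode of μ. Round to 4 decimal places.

n = 6; x̄ = (7.1 + 13.4 + 3.3 + 8.7 + 12.7 + 10.9)/6 = 56.1/6 = 9.35.
For a Normal prior and Normal likelihood with known variance, the posterior is Normal; its mode equals its mean, the precision-weighted average.
Prior precision 1/σ₀² = 1/16 = 0.0625; data precision n/σ² = 6/5 = 1.2.
μ̂ = (0.0625·8 + 1.2·9.35) / (0.0625 + 1.2) = 11.72/1.2625 = 4688/505 ≈ 9.2832.

μ̂_MAP = 9.2832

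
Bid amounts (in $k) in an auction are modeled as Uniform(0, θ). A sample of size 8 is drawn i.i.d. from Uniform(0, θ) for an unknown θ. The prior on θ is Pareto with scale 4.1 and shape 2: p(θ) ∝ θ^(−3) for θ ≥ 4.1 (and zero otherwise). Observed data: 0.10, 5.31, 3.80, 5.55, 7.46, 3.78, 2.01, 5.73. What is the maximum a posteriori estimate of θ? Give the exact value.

θ̂_MAP = 7.46

The Uniform(0, θ) likelihood is θ^(−n) for θ ≥ max(xᵢ), zero otherwise. Here max(xᵢ) = 7.46.
Posterior ∝ θ^(−3) · θ^(−8) = θ^(−11) on θ ≥ max(4.1, 7.46) = 7.46.
This density is strictly decreasing in θ, so the posterior mode lies at the lower boundary of the support.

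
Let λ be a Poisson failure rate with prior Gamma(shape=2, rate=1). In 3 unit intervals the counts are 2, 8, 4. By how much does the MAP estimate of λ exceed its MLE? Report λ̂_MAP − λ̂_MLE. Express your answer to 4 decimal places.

Σxᵢ = 14. Posterior is Gamma(16, 4); MAP = (16−1)/4 = 15/4 ≈ 3.75000.
MLE = x̄ = 14/3 ≈ 4.66667.
Difference = 15/4 − 14/3 = -11/12 ≈ -0.9167.

MAP − MLE = -0.9167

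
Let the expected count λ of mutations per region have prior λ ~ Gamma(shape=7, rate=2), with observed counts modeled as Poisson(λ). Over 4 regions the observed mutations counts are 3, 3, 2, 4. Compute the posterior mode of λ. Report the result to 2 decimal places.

Σxᵢ = 3+3+2+4 = 12, with n = 4.
Posterior ∝ λ^6e^(−2λ) · λ^12e^(−4λ) = λ^18e^(−6λ), i.e. Gamma(shape=19, rate=6).
The mode of a Gamma(a, b) with a ≥ 1 (shape–rate) is (a−1)/b = 18/6 ≈ 3.00.

λ̂_MAP = 3.00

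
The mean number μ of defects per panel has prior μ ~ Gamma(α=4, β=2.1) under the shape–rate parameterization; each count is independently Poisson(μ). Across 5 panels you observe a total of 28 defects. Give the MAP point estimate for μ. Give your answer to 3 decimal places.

μ̂_MAP = 4.366

Σxᵢ = 28, n = 5.
Posterior ∝ μ^3e^(−2.1μ) · μ^28e^(−5μ) = μ^31e^(−7.1μ), i.e. Gamma(shape=32, rate=7.1).
The mode of a Gamma(a, b) with a ≥ 1 (shape–rate) is (a−1)/b = 31/7.1 ≈ 4.366.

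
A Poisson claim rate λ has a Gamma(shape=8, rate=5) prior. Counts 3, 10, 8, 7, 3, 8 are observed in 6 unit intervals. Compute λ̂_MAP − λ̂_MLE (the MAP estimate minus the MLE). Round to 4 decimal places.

MAP − MLE = -2.3182

Σxᵢ = 39. Posterior is Gamma(47, 11); MAP = (47−1)/11 = 46/11 ≈ 4.18182.
MLE = x̄ = 39/6 ≈ 6.50000.
Difference = 46/11 − 39/6 = -51/22 ≈ -2.3182.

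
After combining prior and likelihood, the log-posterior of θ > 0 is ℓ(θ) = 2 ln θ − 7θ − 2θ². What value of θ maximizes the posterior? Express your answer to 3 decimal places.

ℓ'(θ) = 2/θ − 7 − 4θ. Setting this to zero and multiplying by θ: 4θ² + 7θ − 2 = 0.
θ = (−7 + √(7² + 4·4·2)) / (2·4) = (−7 + √81) / 8 = (−7 + 9)/8 = 1/4.
ℓ''(θ) = −2/θ² − 4 < 0, confirming a maximum.

θ̂_MAP = 0.250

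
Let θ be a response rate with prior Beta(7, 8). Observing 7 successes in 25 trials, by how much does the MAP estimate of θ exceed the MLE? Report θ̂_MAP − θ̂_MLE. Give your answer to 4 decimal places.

MAP − MLE = 0.0621

Posterior is Beta(14, 26); MAP = (14−1)/(40−2) = 13/38 ≈ 0.34211.
MLE ignores the prior: θ̂_MLE = k/n = 7/25 ≈ 0.28000.
Difference = 13/38 − 7/25 = 59/950 ≈ 0.0621.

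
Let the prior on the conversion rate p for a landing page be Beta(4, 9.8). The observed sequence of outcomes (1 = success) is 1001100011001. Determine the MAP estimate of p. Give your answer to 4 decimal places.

p̂_MAP = 0.3629

Prior: Beta(4, 9.8).
Data: 6 successes in 13 trials (from the sequence). The binomial likelihood contributes p^6(1−p)^7, so the posterior is Beta(4+6, 9.8+7) = Beta(10, 16.8).
For Beta(a, b) with a, b > 1 the mode is (a−1)/(a+b−2) = 9/24.8 ≈ 0.3629.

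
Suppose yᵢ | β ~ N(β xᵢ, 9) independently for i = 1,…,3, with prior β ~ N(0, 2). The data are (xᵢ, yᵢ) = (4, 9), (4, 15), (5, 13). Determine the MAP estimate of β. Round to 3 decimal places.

β̂_MAP = 2.618

log p(β | y) = −Σ(yᵢ − βxᵢ)²/(2·9) − β²/(2·2) + const.
Setting the derivative to zero: Σxᵢ(yᵢ − βxᵢ)/9 − β/2 = 0, so β = Σxᵢyᵢ / (Σxᵢ² + σ²/τ²).
Σxᵢyᵢ = 4·9 + 4·15 + 5·13 = 161; Σxᵢ² = 57; σ²/τ² = 4.5.
β̂_MAP = 161 / (57 + 4.5) = 161/61.5 ≈ 2.618.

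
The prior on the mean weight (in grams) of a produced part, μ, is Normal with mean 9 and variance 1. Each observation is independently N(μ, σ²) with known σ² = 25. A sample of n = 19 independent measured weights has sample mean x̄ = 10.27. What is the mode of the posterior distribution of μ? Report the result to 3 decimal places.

n = 19, x̄ = 10.27.
For a Normal prior and Normal likelihood with known variance, the posterior is Normal; its mode equals its mean, the precision-weighted average.
Prior precision 1/σ₀² = 1/1 = 1; data precision n/σ² = 19/25 = 0.76.
μ̂ = (1·9 + 0.76·10.27) / (1 + 0.76) = 16.8052/1.76 = 42013/4400 ≈ 9.548.

μ̂_MAP = 9.548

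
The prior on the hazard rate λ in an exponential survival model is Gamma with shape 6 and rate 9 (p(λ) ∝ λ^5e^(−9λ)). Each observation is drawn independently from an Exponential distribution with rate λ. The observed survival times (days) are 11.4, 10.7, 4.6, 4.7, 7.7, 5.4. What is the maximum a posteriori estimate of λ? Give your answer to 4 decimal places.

The Exponential(rate=λ) likelihood is ∝ λ^n e^(−λΣtᵢ). Here n = 6 and Σtᵢ = 11.4 + 10.7 + 4.6 + 4.7 + 7.7 + 5.4 = 44.5.
Posterior ∝ λ^5e^(−9λ) · λ^6e^(−44.5λ) = λ^11e^(−53.5λ), i.e. Gamma(12, 53.5).
Mode = (a−1)/b = 11/53.5 ≈ 0.2056.

λ̂_MAP = 0.2056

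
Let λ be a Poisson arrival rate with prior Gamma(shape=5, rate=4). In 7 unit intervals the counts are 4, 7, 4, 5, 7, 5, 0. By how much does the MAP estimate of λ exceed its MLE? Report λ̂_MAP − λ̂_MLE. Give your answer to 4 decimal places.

Σxᵢ = 32. Posterior is Gamma(37, 11); MAP = (37−1)/11 = 36/11 ≈ 3.27273.
MLE = x̄ = 32/7 ≈ 4.57143.
Difference = 36/11 − 32/7 = -100/77 ≈ -1.2987.

MAP − MLE = -1.2987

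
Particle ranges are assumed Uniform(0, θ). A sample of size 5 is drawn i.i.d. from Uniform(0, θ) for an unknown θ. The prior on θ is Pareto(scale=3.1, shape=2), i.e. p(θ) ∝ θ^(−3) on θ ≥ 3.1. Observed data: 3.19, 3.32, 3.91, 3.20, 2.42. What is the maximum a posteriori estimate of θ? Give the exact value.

The Uniform(0, θ) likelihood is θ^(−n) for θ ≥ max(xᵢ), zero otherwise. Here max(xᵢ) = 3.91.
Posterior ∝ θ^(−3) · θ^(−5) = θ^(−8) on θ ≥ max(3.1, 3.91) = 3.91.
This density is strictly decreasing in θ, so the posterior mode lies at the lower boundary of the support.

θ̂_MAP = 3.91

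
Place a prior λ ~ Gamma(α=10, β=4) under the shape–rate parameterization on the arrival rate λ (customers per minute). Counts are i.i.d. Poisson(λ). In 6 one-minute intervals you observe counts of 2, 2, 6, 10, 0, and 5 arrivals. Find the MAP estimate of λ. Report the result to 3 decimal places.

λ̂_MAP = 3.400

Σxᵢ = 2+2+6+10+0+5 = 25, with n = 6.
Posterior ∝ λ^9e^(−4λ) · λ^25e^(−6λ) = λ^34e^(−10λ), i.e. Gamma(shape=35, rate=10).
The mode of a Gamma(a, b) with a ≥ 1 (shape–rate) is (a−1)/b = 34/10 ≈ 3.400.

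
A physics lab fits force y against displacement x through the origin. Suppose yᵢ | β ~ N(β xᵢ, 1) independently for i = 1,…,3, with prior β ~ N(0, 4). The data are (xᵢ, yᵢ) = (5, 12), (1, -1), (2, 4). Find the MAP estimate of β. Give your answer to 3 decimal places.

log p(β | y) = −Σ(yᵢ − βxᵢ)²/(2·1) − β²/(2·4) + const.
Setting the derivative to zero: Σxᵢ(yᵢ − βxᵢ)/1 − β/4 = 0, so β = Σxᵢyᵢ / (Σxᵢ² + σ²/τ²).
Σxᵢyᵢ = 5·12 + 1·(-1) + 2·4 = 67; Σxᵢ² = 30; σ²/τ² = 0.25.
β̂_MAP = 67 / (30 + 0.25) = 67/30.25 ≈ 2.215.

β̂_MAP = 2.215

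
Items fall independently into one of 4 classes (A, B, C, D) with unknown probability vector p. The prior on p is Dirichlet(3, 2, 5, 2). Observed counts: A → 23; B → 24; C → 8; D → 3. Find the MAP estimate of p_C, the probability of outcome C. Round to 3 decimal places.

The posterior is Dirichlet(αᵢ + nᵢ) = Dirichlet(26, 26, 13, 5).
For a Dirichlet(a₁,…,a_K) with all aᵢ > 1, the mode has j-th component (aⱼ − 1)/(Σaᵢ − K).
Here Σaᵢ = 70 and K = 4, so p_C = (13 − 1)/(70 − 4) = 12/66 ≈ 0.182.

MAP estimate of p_C = 0.182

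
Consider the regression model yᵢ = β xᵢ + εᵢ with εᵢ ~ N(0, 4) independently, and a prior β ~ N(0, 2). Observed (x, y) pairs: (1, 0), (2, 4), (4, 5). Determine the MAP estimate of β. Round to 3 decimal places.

β̂_MAP = 1.217

log p(β | y) = −Σ(yᵢ − βxᵢ)²/(2·4) − β²/(2·2) + const.
Setting the derivative to zero: Σxᵢ(yᵢ − βxᵢ)/4 − β/2 = 0, so β = Σxᵢyᵢ / (Σxᵢ² + σ²/τ²).
Σxᵢyᵢ = 1·0 + 2·4 + 4·5 = 28; Σxᵢ² = 21; σ²/τ² = 2.
β̂_MAP = 28 / (21 + 2) = 28/23 ≈ 1.217.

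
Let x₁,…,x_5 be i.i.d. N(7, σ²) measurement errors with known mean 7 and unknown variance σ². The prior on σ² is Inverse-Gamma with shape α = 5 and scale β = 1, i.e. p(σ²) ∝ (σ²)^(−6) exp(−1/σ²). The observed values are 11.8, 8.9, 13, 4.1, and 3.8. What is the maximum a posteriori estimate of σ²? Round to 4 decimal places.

σ̂²_MAP = 4.9000

Sum of squared deviations about the known mean: SS = (11.8−7)² + (8.9−7)² + (13−7)² + (4.1−7)² + (3.8−7)² = 81.3.
The Normal likelihood contributes (σ²)^(−n/2) exp(−SS/(2σ²)), so the posterior is Inverse-Gamma(α + n/2, β + SS/2) = Inverse-Gamma(7.5, 41.65).
The mode of Inverse-Gamma(a, b) is b/(a+1) = 41.65/8.5 ≈ 4.9000.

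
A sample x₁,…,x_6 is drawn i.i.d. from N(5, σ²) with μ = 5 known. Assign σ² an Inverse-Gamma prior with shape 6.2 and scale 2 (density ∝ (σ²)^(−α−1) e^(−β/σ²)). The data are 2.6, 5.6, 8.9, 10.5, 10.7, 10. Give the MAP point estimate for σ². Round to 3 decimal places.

σ̂²_MAP = 5.543

Sum of squared deviations about the known mean: SS = (2.6−5)² + (5.6−5)² + (8.9−5)² + (10.5−5)² + (10.7−5)² + (10−5)² = 109.07.
The Normal likelihood contributes (σ²)^(−n/2) exp(−SS/(2σ²)), so the posterior is Inverse-Gamma(α + n/2, β + SS/2) = Inverse-Gamma(9.2, 56.535).
The mode of Inverse-Gamma(a, b) is b/(a+1) = 56.535/10.2 ≈ 5.543.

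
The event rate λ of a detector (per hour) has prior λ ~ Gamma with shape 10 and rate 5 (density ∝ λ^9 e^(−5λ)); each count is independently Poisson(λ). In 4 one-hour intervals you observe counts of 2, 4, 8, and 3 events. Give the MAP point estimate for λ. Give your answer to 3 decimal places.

Σxᵢ = 2+4+8+3 = 17, with n = 4.
Posterior ∝ λ^9e^(−5λ) · λ^17e^(−4λ) = λ^26e^(−9λ), i.e. Gamma(shape=27, rate=9).
The mode of a Gamma(a, b) with a ≥ 1 (shape–rate) is (a−1)/b = 26/9 ≈ 2.889.

λ̂_MAP = 2.889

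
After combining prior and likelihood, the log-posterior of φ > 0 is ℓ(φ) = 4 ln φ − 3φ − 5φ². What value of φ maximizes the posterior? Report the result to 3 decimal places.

φ̂_MAP = 0.500

ℓ'(φ) = 4/φ − 3 − 10φ. Setting this to zero and multiplying by φ: 10φ² + 3φ − 4 = 0.
φ = (−3 + √(3² + 4·10·4)) / (2·10) = (−3 + √169) / 20 = (−3 + 13)/20 = 1/2.
ℓ''(φ) = −4/φ² − 10 < 0, confirming a maximum.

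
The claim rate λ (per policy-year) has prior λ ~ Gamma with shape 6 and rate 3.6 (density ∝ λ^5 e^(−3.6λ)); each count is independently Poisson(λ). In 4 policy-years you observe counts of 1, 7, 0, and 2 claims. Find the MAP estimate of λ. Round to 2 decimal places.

λ̂_MAP = 1.97

Σxᵢ = 1+7+0+2 = 10, with n = 4.
Posterior ∝ λ^5e^(−3.6λ) · λ^10e^(−4λ) = λ^15e^(−7.6λ), i.e. Gamma(shape=16, rate=7.6).
The mode of a Gamma(a, b) with a ≥ 1 (shape–rate) is (a−1)/b = 15/7.6 ≈ 1.97.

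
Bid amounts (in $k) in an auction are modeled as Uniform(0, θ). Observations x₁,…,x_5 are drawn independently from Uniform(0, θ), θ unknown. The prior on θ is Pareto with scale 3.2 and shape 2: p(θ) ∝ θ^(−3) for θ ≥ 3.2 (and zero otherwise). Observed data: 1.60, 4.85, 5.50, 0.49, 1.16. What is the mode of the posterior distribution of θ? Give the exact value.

θ̂_MAP = 5.50

The Uniform(0, θ) likelihood is θ^(−n) for θ ≥ max(xᵢ), zero otherwise. Here max(xᵢ) = 5.50.
Posterior ∝ θ^(−3) · θ^(−5) = θ^(−8) on θ ≥ max(3.2, 5.50) = 5.50.
This density is strictly decreasing in θ, so the posterior mode lies at the lower boundary of the support.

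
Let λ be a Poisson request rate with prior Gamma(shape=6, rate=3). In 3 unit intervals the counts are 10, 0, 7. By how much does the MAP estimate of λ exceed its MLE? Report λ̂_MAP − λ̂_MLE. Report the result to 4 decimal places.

Σxᵢ = 17. Posterior is Gamma(23, 6); MAP = (23−1)/6 = 22/6 ≈ 3.66667.
MLE = x̄ = 17/3 ≈ 5.66667.
Difference = 22/6 − 17/3 = -2 ≈ -2.0000.

MAP − MLE = -2.0000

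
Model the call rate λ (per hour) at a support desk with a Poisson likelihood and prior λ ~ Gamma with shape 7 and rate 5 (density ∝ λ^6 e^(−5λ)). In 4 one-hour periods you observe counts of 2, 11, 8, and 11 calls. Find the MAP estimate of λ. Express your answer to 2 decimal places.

Σxᵢ = 2+11+8+11 = 32, with n = 4.
Posterior ∝ λ^6e^(−5λ) · λ^32e^(−4λ) = λ^38e^(−9λ), i.e. Gamma(shape=39, rate=9).
The mode of a Gamma(a, b) with a ≥ 1 (shape–rate) is (a−1)/b = 38/9 ≈ 4.22.

λ̂_MAP = 4.22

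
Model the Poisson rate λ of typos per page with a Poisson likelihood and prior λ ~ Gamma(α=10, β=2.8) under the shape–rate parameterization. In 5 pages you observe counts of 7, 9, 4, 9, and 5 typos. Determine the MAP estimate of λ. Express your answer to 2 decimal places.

Σxᵢ = 7+9+4+9+5 = 34, with n = 5.
Posterior ∝ λ^9e^(−2.8λ) · λ^34e^(−5λ) = λ^43e^(−7.8λ), i.e. Gamma(shape=44, rate=7.8).
The mode of a Gamma(a, b) with a ≥ 1 (shape–rate) is (a−1)/b = 43/7.8 ≈ 5.51.

λ̂_MAP = 5.51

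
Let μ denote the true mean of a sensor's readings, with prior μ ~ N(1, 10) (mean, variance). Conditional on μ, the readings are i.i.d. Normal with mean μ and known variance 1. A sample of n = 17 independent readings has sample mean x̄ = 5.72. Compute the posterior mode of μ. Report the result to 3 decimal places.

μ̂_MAP = 5.692

n = 17, x̄ = 5.72.
For a Normal prior and Normal likelihood with known variance, the posterior is Normal; its mode equals its mean, the precision-weighted average.
Prior precision 1/σ₀² = 1/10 = 0.1; data precision n/σ² = 17/1 = 17.
μ̂ = (0.1·1 + 17·5.72) / (0.1 + 17) = 97.34/17.1 = 4867/855 ≈ 5.692.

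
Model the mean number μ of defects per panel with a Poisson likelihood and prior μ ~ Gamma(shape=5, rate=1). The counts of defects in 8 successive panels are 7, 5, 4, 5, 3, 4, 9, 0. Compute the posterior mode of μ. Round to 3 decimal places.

μ̂_MAP = 4.556

Σxᵢ = 7+5+4+5+3+4+9+0 = 37, with n = 8.
Posterior ∝ μ^4e^(−1μ) · μ^37e^(−8μ) = μ^41e^(−9μ), i.e. Gamma(shape=42, rate=9).
The mode of a Gamma(a, b) with a ≥ 1 (shape–rate) is (a−1)/b = 41/9 ≈ 4.556.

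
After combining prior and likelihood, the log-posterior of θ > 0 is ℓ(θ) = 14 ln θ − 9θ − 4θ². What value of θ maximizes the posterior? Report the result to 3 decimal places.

θ̂_MAP = 0.875

ℓ'(θ) = 14/θ − 9 − 8θ. Setting this to zero and multiplying by θ: 8θ² + 9θ − 14 = 0.
θ = (−9 + √(9² + 4·8·14)) / (2·8) = (−9 + √529) / 16 = (−9 + 23)/16 = 7/8.
ℓ''(θ) = −14/θ² − 8 < 0, confirming a maximum.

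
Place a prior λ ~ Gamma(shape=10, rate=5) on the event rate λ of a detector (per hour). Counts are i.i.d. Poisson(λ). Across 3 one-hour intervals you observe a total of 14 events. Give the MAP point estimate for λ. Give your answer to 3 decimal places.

Σxᵢ = 14, n = 3.
Posterior ∝ λ^9e^(−5λ) · λ^14e^(−3λ) = λ^23e^(−8λ), i.e. Gamma(shape=24, rate=8).
The mode of a Gamma(a, b) with a ≥ 1 (shape–rate) is (a−1)/b = 23/8 ≈ 2.875.

λ̂_MAP = 2.875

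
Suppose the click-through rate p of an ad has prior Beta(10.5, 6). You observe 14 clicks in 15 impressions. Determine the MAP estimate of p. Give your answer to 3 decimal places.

p̂_MAP = 0.797

Prior: Beta(10.5, 6).
Data: 14 successes in 15 trials. The binomial likelihood contributes p^14(1−p)^1, so the posterior is Beta(10.5+14, 6+1) = Beta(24.5, 7).
For Beta(a, b) with a, b > 1 the mode is (a−1)/(a+b−2) = 23.5/29.5 ≈ 0.797.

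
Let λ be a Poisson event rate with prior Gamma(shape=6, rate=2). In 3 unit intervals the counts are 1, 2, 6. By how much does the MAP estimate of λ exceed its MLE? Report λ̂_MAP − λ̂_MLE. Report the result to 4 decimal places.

MAP − MLE = -0.2000

Σxᵢ = 9. Posterior is Gamma(15, 5); MAP = (15−1)/5 = 14/5 ≈ 2.80000.
MLE = x̄ = 9/3 ≈ 3.00000.
Difference = 14/5 − 9/3 = -1/5 ≈ -0.2000.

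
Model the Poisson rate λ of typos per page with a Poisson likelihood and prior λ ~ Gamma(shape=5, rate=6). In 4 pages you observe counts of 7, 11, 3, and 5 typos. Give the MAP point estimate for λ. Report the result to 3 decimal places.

Σxᵢ = 7+11+3+5 = 26, with n = 4.
Posterior ∝ λ^4e^(−6λ) · λ^26e^(−4λ) = λ^30e^(−10λ), i.e. Gamma(shape=31, rate=10).
The mode of a Gamma(a, b) with a ≥ 1 (shape–rate) is (a−1)/b = 30/10 ≈ 3.000.

λ̂_MAP = 3.000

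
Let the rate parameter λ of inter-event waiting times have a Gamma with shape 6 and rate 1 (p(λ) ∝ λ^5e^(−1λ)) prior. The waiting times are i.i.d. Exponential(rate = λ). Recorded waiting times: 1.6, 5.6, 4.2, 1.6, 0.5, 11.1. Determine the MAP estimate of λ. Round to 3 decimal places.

The Exponential(rate=λ) likelihood is ∝ λ^n e^(−λΣtᵢ). Here n = 6 and Σtᵢ = 1.6 + 5.6 + 4.2 + 1.6 + 0.5 + 11.1 = 24.6.
Posterior ∝ λ^5e^(−1λ) · λ^6e^(−24.6λ) = λ^11e^(−25.6λ), i.e. Gamma(12, 25.6).
Mode = (a−1)/b = 11/25.6 ≈ 0.430.

λ̂_MAP = 0.430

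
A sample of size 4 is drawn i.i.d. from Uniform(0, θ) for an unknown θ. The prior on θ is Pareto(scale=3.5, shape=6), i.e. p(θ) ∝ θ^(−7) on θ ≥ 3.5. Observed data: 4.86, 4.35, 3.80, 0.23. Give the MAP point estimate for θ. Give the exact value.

θ̂_MAP = 4.86

The Uniform(0, θ) likelihood is θ^(−n) for θ ≥ max(xᵢ), zero otherwise. Here max(xᵢ) = 4.86.
Posterior ∝ θ^(−7) · θ^(−4) = θ^(−11) on θ ≥ max(3.5, 4.86) = 4.86.
This density is strictly decreasing in θ, so the posterior mode lies at the lower boundary of the support.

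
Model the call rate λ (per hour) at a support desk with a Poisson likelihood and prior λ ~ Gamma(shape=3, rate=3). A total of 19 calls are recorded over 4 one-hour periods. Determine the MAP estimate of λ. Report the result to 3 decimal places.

λ̂_MAP = 3.000

Σxᵢ = 19, n = 4.
Posterior ∝ λ^2e^(−3λ) · λ^19e^(−4λ) = λ^21e^(−7λ), i.e. Gamma(shape=22, rate=7).
The mode of a Gamma(a, b) with a ≥ 1 (shape–rate) is (a−1)/b = 21/7 ≈ 3.000.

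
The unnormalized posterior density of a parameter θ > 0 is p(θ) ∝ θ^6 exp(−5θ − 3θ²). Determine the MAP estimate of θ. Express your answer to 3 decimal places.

θ̂_MAP = 0.667

ℓ'(θ) = 6/θ − 5 − 6θ. Setting this to zero and multiplying by θ: 6θ² + 5θ − 6 = 0.
θ = (−5 + √(5² + 4·6·6)) / (2·6) = (−5 + √169) / 12 = (−5 + 13)/12 = 2/3.
ℓ''(θ) = −6/θ² − 6 < 0, confirming a maximum.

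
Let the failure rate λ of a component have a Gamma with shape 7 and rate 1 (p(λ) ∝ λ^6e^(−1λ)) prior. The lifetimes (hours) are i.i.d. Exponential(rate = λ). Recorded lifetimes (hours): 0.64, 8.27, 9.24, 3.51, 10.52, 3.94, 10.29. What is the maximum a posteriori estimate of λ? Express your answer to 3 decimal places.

λ̂_MAP = 0.274

The Exponential(rate=λ) likelihood is ∝ λ^n e^(−λΣtᵢ). Here n = 7 and Σtᵢ = 0.64 + 8.27 + 9.24 + 3.51 + 10.52 + 3.94 + 10.29 = 46.41.
Posterior ∝ λ^6e^(−1λ) · λ^7e^(−46.41λ) = λ^13e^(−47.41λ), i.e. Gamma(14, 47.41).
Mode = (a−1)/b = 13/47.41 ≈ 0.274.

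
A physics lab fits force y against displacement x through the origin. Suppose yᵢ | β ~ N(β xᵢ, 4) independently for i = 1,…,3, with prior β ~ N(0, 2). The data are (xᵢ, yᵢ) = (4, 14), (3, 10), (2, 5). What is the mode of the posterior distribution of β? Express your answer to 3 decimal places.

log p(β | y) = −Σ(yᵢ − βxᵢ)²/(2·4) − β²/(2·2) + const.
Setting the derivative to zero: Σxᵢ(yᵢ − βxᵢ)/4 − β/2 = 0, so β = Σxᵢyᵢ / (Σxᵢ² + σ²/τ²).
Σxᵢyᵢ = 4·14 + 3·10 + 2·5 = 96; Σxᵢ² = 29; σ²/τ² = 2.
β̂_MAP = 96 / (29 + 2) = 96/31 ≈ 3.097.

β̂_MAP = 3.097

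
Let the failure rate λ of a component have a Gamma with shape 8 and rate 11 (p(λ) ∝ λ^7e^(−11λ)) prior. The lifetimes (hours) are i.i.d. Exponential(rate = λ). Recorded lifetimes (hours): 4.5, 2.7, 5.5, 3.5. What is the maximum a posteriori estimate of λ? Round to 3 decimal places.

λ̂_MAP = 0.404

The Exponential(rate=λ) likelihood is ∝ λ^n e^(−λΣtᵢ). Here n = 4 and Σtᵢ = 4.5 + 2.7 + 5.5 + 3.5 = 16.2.
Posterior ∝ λ^7e^(−11λ) · λ^4e^(−16.2λ) = λ^11e^(−27.2λ), i.e. Gamma(12, 27.2).
Mode = (a−1)/b = 11/27.2 ≈ 0.404.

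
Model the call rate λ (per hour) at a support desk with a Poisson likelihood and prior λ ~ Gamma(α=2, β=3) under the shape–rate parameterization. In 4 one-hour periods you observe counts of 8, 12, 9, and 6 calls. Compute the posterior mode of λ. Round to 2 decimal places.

λ̂_MAP = 5.14

Σxᵢ = 8+12+9+6 = 35, with n = 4.
Posterior ∝ λe^(−3λ) · λ^35e^(−4λ) = λ^36e^(−7λ), i.e. Gamma(shape=37, rate=7).
The mode of a Gamma(a, b) with a ≥ 1 (shape–rate) is (a−1)/b = 36/7 ≈ 5.14.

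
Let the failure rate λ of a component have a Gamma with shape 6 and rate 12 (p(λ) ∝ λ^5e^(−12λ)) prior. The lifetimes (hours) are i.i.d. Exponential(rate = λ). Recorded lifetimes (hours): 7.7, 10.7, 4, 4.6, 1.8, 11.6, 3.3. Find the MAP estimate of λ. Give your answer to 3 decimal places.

The Exponential(rate=λ) likelihood is ∝ λ^n e^(−λΣtᵢ). Here n = 7 and Σtᵢ = 7.7 + 10.7 + 4 + 4.6 + 1.8 + 11.6 + 3.3 = 43.7.
Posterior ∝ λ^5e^(−12λ) · λ^7e^(−43.7λ) = λ^12e^(−55.7λ), i.e. Gamma(13, 55.7).
Mode = (a−1)/b = 12/55.7 ≈ 0.215.

λ̂_MAP = 0.215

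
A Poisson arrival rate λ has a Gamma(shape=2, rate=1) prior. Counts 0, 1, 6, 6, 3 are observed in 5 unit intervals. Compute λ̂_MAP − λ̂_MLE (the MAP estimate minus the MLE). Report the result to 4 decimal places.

MAP − MLE = -0.3667

Σxᵢ = 16. Posterior is Gamma(18, 6); MAP = (18−1)/6 = 17/6 ≈ 2.83333.
MLE = x̄ = 16/5 ≈ 3.20000.
Difference = 17/6 − 16/5 = -11/30 ≈ -0.3667.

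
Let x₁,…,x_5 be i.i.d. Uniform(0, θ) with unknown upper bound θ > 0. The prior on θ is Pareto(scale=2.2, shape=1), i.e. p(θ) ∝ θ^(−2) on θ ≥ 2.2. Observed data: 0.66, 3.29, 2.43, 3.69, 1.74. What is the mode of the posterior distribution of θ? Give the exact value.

The Uniform(0, θ) likelihood is θ^(−n) for θ ≥ max(xᵢ), zero otherwise. Here max(xᵢ) = 3.69.
Posterior ∝ θ^(−2) · θ^(−5) = θ^(−7) on θ ≥ max(2.2, 3.69) = 3.69.
This density is strictly decreasing in θ, so the posterior mode lies at the lower boundary of the support.

θ̂_MAP = 3.69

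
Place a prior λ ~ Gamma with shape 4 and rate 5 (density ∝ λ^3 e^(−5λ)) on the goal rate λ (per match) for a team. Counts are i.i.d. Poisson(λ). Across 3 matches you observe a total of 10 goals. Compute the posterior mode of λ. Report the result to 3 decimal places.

Σxᵢ = 10, n = 3.
Posterior ∝ λ^3e^(−5λ) · λ^10e^(−3λ) = λ^13e^(−8λ), i.e. Gamma(shape=14, rate=8).
The mode of a Gamma(a, b) with a ≥ 1 (shape–rate) is (a−1)/b = 13/8 ≈ 1.625.

λ̂_MAP = 1.625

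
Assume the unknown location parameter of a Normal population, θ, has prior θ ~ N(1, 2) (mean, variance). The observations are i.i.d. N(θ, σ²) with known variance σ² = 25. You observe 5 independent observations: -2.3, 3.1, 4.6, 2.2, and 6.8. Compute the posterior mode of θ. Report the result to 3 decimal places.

θ̂_MAP = 1.537

n = 5; x̄ = ((-2.3) + 3.1 + 4.6 + 2.2 + 6.8)/5 = 14.4/5 = 2.88.
For a Normal prior and Normal likelihood with known variance, the posterior is Normal; its mode equals its mean, the precision-weighted average.
Prior precision 1/σ₀² = 1/2 = 0.5; data precision n/σ² = 5/25 = 0.2.
θ̂ = (0.5·1 + 0.2·2.88) / (0.5 + 0.2) = 1.076/0.7 = 269/175 ≈ 1.537.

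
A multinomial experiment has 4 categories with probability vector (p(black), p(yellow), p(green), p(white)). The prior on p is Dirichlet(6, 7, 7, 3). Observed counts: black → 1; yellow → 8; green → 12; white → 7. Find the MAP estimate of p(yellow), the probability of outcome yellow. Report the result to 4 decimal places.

MAP estimate of p(yellow) = 0.2979

The posterior is Dirichlet(αᵢ + nᵢ) = Dirichlet(7, 15, 19, 10).
For a Dirichlet(a₁,…,a_K) with all aᵢ > 1, the mode has j-th component (aⱼ − 1)/(Σaᵢ − K).
Here Σaᵢ = 51 and K = 4, so p(yellow) = (15 − 1)/(51 − 4) = 14/47 ≈ 0.2979.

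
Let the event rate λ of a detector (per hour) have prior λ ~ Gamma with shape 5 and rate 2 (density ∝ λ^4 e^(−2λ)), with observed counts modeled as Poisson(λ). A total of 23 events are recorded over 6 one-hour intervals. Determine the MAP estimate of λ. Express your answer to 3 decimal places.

Σxᵢ = 23, n = 6.
Posterior ∝ λ^4e^(−2λ) · λ^23e^(−6λ) = λ^27e^(−8λ), i.e. Gamma(shape=28, rate=8).
The mode of a Gamma(a, b) with a ≥ 1 (shape–rate) is (a−1)/b = 27/8 ≈ 3.375.

λ̂_MAP = 3.375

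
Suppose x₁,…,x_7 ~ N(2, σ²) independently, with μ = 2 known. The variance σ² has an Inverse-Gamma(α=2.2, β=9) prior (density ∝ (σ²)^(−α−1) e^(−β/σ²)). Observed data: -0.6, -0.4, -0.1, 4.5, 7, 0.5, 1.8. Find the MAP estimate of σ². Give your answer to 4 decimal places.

Sum of squared deviations about the known mean: SS = (-0.6−2)² + (-0.4−2)² + (-0.1−2)² + (4.5−2)² + (7−2)² + (0.5−2)² + (1.8−2)² = 50.47.
The Normal likelihood contributes (σ²)^(−n/2) exp(−SS/(2σ²)), so the posterior is Inverse-Gamma(α + n/2, β + SS/2) = Inverse-Gamma(5.7, 34.235).
The mode of Inverse-Gamma(a, b) is b/(a+1) = 34.235/6.7 ≈ 5.1097.

σ̂²_MAP = 5.1097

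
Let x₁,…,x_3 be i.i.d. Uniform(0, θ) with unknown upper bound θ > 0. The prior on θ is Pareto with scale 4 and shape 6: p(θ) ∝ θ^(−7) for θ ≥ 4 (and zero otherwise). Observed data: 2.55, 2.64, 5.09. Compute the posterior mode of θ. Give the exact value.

θ̂_MAP = 5.09

The Uniform(0, θ) likelihood is θ^(−n) for θ ≥ max(xᵢ), zero otherwise. Here max(xᵢ) = 5.09.
Posterior ∝ θ^(−7) · θ^(−3) = θ^(−10) on θ ≥ max(4, 5.09) = 5.09.
This density is strictly decreasing in θ, so the posterior mode lies at the lower boundary of the support.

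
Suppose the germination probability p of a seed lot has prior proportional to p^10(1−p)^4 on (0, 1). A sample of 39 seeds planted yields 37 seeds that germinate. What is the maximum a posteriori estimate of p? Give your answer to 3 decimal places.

p̂_MAP = 0.887

The prior density ∝ p^10(1−p)^4 is the kernel of Beta(11, 5).
Data: 37 successes in 39 trials. The binomial likelihood contributes p^37(1−p)^2, so the posterior is Beta(11+37, 5+2) = Beta(48, 7).
For Beta(a, b) with a, b > 1 the mode is (a−1)/(a+b−2) = 47/53 ≈ 0.887.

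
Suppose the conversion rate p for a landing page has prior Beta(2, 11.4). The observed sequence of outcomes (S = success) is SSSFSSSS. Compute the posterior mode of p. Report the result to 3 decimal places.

p̂_MAP = 0.412

Prior: Beta(2, 11.4).
Data: 7 successes in 8 trials (from the sequence). The binomial likelihood contributes p^7(1−p)^1, so the posterior is Beta(2+7, 11.4+1) = Beta(9, 12.4).
For Beta(a, b) with a, b > 1 the mode is (a−1)/(a+b−2) = 8/19.4 ≈ 0.412.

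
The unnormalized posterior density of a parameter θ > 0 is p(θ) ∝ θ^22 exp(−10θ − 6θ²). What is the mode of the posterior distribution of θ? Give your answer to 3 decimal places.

ℓ'(θ) = 22/θ − 10 − 12θ. Setting this to zero and multiplying by θ: 12θ² + 10θ − 22 = 0.
θ = (−10 + √(10² + 4·12·22)) / (2·12) = (−10 + √1156) / 24 = (−10 + 34)/24 = 1.
ℓ''(θ) = −22/θ² − 12 < 0, confirming a maximum.

θ̂_MAP = 1.000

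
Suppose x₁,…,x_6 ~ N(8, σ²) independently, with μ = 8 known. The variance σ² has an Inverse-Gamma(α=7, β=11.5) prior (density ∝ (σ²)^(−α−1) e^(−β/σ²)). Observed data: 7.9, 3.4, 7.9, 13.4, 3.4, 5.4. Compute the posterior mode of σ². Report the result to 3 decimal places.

Sum of squared deviations about the known mean: SS = (7.9−8)² + (3.4−8)² + (7.9−8)² + (13.4−8)² + (3.4−8)² + (5.4−8)² = 78.26.
The Normal likelihood contributes (σ²)^(−n/2) exp(−SS/(2σ²)), so the posterior is Inverse-Gamma(α + n/2, β + SS/2) = Inverse-Gamma(10, 50.63).
The mode of Inverse-Gamma(a, b) is b/(a+1) = 50.63/11 ≈ 4.603.

σ̂²_MAP = 4.603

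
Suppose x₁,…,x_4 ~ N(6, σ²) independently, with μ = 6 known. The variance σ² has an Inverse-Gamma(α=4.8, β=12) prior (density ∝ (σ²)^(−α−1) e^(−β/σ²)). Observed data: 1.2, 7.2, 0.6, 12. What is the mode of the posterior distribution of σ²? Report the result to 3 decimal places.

σ̂²_MAP = 7.285

Sum of squared deviations about the known mean: SS = (1.2−6)² + (7.2−6)² + (0.6−6)² + (12−6)² = 89.64.
The Normal likelihood contributes (σ²)^(−n/2) exp(−SS/(2σ²)), so the posterior is Inverse-Gamma(α + n/2, β + SS/2) = Inverse-Gamma(6.8, 56.82).
The mode of Inverse-Gamma(a, b) is b/(a+1) = 56.82/7.8 ≈ 7.285.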